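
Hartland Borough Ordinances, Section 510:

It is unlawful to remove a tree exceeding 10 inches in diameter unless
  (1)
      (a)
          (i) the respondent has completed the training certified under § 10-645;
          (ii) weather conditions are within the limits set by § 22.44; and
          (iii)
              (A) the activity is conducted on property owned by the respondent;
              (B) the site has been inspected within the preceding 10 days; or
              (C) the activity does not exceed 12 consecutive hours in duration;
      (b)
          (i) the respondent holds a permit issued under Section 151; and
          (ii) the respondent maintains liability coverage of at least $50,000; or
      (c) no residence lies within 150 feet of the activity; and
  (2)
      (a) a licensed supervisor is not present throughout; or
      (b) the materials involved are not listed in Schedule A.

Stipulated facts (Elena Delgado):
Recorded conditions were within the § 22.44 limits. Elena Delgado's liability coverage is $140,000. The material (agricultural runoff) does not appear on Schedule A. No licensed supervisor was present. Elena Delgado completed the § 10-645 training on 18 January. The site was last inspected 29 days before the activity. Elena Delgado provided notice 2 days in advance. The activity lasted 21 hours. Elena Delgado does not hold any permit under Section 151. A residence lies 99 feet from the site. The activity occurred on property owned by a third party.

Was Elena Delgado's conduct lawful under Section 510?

No — unlawful.

(i) training certified — holds.
(ii) weather ok — satisfied.
(A) own property — fails.
(B) site inspected — not met.
(C) ≤ 12 hrs duration — not met.
So (iii) is not satisfied (F OR F OR F).
(a) = T AND T AND F = false.
(i) holds permit — not met.
(ii) coverage ≥ $50,000 — satisfied.
So (b) is not satisfied (F AND T).
(c) no residence in 150 ft — not met.
So (1) is not satisfied (F OR F OR F).
(a) not (supervisor present) — satisfied.
(b) not (Schedule A material) — holds.
So (2) is satisfied (T OR T).
Overall: F AND T → false.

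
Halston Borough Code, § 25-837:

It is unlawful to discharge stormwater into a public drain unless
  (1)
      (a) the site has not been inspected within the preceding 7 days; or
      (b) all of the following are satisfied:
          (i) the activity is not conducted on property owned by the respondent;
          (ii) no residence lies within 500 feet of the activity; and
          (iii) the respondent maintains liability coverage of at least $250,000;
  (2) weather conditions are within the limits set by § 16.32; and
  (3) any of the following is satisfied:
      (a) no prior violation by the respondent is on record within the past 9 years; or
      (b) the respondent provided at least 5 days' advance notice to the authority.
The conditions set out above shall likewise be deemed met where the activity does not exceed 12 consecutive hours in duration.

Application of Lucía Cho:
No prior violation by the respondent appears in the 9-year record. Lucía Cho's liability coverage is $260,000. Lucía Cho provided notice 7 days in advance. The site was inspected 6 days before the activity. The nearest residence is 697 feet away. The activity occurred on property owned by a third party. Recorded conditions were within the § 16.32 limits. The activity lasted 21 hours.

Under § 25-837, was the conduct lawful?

(a) not (site inspected) — not met.
(i) not (own property) — met.
(ii) no residence in 500 ft — holds.
(iii) coverage ≥ $250,000 — satisfied.
So (b) is satisfied (T AND T AND T).
(1): F OR T → true.
(2) weather ok — satisfied.
(a) no prior violation — met.
(b) ≥5 days' notice — met.
So (3) is satisfied (T OR T).
Overall = T AND T AND T = true.
Exception (≤ 12 hrs duration) — not satisfied.
Result: main true OR exception false → true.

Yes — lawful.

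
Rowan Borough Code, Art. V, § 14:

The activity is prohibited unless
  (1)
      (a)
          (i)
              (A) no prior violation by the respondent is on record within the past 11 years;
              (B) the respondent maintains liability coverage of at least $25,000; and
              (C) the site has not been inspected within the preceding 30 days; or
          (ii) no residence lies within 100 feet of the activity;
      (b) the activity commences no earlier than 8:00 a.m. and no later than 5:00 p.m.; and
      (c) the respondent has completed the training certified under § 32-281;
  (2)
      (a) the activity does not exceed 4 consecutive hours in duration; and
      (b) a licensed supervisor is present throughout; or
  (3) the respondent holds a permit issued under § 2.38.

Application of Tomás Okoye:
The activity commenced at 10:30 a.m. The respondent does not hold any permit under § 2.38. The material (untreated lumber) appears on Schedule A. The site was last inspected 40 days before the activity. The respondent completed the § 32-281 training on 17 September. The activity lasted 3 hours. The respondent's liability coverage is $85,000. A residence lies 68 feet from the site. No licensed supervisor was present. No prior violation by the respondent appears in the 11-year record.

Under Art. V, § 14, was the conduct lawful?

(A) no prior violation — met.
(B) coverage ≥ $25,000 — satisfied.
(C) not (site inspected) — satisfied.
(i) = T AND T AND T = true.
(ii) no residence in 100 ft — not met.
(a) = T OR F = true.
(b) start within hours — met.
(c) training certified — met.
(1) = T AND T AND T = true.
(a) ≤ 4 hrs duration — met.
(b) supervisor present — fails.
(2): T AND F → false.
(3) holds permit — fails.
Overall = T OR F OR F = true.

Yes — lawful.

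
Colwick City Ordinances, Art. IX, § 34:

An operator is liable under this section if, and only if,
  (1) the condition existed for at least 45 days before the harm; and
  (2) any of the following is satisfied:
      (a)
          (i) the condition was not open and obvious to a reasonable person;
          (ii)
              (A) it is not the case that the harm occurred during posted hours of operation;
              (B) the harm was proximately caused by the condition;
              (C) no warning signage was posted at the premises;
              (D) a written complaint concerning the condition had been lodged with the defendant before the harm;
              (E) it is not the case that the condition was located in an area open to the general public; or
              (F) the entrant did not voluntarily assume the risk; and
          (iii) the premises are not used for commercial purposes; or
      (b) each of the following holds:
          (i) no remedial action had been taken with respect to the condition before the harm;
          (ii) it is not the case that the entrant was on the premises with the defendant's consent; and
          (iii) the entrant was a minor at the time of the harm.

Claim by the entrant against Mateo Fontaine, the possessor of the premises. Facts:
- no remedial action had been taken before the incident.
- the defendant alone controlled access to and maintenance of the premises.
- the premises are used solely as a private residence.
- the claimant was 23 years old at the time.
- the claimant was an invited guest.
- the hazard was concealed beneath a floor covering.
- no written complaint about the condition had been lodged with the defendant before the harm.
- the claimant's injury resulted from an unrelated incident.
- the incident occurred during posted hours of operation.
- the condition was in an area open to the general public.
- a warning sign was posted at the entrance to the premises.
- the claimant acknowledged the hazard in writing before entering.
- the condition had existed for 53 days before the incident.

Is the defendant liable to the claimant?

(1) condition ≥45 days old — met.
(i) not open/obvious — holds.
(A) not (during posted hours) — fails.
(B) proximate cause — not satisfied.
(C) no signage posted — not satisfied.
(D) complaint lodged — not satisfied.
(E) not (public area) — not met.
(F) no assumed risk — not satisfied.
So (ii) is not satisfied (F OR F OR F OR F OR F OR F).
(iii) not (commercial use) — holds.
So (a) is not satisfied (T AND F AND T).
(i) no remedial action — satisfied.
(ii) not (consent to enter) — fails.
(iii) entrant a minor — not met.
(b) = T AND F AND F = false.
(2): F OR F → false.
Overall: T AND F → false.

No — not liable.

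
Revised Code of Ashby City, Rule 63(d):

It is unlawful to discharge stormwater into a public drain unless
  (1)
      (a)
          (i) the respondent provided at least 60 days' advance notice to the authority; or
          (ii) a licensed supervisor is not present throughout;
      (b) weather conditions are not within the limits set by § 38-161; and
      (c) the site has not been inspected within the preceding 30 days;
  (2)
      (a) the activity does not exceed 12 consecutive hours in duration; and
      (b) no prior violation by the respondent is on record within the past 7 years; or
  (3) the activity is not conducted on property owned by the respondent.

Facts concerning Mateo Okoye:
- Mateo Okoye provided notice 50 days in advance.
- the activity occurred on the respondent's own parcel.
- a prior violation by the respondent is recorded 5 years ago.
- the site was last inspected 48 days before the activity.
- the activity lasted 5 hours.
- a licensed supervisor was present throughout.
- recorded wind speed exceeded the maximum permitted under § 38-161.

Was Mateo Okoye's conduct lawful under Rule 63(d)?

(i) ≥60 days' notice — not satisfied.
(ii) not (supervisor present) — not met.
(a) = F OR F = false.
(b) not (weather ok) — met.
(c) not (site inspected) — met.
(1) = F AND T AND T = false.
(a) ≤ 12 hrs duration — holds.
(b) no prior violation — not satisfied.
(2): T AND F → false.
(3) not (own property) — not satisfied.
So Overall is not satisfied (F OR F OR F).

No — unlawful.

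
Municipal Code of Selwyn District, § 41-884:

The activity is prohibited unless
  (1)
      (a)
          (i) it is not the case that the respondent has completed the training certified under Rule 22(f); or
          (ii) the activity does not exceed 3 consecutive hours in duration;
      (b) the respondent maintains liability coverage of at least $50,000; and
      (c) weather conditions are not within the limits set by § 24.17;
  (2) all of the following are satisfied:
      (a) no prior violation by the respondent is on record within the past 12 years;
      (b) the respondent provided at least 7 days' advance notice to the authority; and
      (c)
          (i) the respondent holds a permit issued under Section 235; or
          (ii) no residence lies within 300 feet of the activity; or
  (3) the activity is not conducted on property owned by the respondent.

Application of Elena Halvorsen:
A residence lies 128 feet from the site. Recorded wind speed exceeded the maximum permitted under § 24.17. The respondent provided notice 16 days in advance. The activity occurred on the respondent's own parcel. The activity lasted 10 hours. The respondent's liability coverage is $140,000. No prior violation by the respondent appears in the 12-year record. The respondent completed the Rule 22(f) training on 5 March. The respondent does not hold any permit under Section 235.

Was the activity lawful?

No — unlawful.

(i) not (training certified) — not met.
(ii) ≤ 3 hrs duration — fails.
(a) = F OR F = false.
(b) coverage ≥ $50,000 — met.
(c) not (weather ok) — holds.
(1): F AND T AND T → false.
(a) no prior violation — holds.
(b) ≥7 days' notice — holds.
(i) holds permit — not met.
(ii) no residence in 300 ft — not satisfied.
(c): F OR F → false.
(2) = T AND T AND F = false.
(3) not (own property) — fails.
Overall = F OR F OR F = false.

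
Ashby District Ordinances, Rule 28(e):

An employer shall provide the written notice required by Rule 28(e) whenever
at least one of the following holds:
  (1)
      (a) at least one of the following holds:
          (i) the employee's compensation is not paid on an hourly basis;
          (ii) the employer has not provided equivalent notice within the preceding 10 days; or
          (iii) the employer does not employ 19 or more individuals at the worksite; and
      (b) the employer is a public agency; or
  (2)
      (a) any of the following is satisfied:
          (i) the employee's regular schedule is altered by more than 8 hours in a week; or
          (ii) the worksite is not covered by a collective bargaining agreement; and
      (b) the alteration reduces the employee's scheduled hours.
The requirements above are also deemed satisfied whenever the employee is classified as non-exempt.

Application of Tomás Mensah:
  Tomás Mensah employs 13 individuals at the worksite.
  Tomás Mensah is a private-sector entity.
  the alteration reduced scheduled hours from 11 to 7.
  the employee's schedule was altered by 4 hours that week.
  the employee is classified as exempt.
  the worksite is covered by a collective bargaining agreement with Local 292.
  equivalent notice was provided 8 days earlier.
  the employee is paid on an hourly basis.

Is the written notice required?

(i) not (hourly-paid) — fails.
(ii) no recent notice — not met.
(iii) not (≥ 19 at site) — satisfied.
So (a) is satisfied (F OR F OR T).
(b) public agency — not met.
(1) = T AND F = false.
(i) schedule shift > 8h — not satisfied.
(ii) no CBA — not met.
So (a) is not satisfied (F OR F).
(b) hours reduced — met.
(2): F AND T → false.
So Overall is not satisfied (F OR F).
Exception (non-exempt) — not satisfied.
Result: main false OR exception false → false.

No — not required.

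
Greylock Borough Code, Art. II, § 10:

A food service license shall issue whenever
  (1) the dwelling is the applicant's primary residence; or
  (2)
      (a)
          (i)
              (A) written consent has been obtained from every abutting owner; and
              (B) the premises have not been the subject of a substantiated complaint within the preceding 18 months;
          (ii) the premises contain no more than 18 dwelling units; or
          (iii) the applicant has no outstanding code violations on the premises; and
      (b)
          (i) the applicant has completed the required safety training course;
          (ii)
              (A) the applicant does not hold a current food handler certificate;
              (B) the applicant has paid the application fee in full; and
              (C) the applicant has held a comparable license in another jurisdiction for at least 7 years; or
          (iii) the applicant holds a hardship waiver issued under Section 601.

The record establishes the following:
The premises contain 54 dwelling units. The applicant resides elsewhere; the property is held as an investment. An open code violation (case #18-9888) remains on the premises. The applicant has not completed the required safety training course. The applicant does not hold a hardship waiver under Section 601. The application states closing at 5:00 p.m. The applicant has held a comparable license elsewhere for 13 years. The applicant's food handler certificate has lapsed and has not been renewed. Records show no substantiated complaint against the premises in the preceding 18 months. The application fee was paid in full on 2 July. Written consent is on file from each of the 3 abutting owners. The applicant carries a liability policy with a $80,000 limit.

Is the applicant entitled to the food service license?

Yes — granted.

(1) primary residence — not satisfied.
(A) all abutters consent — satisfied.
(B) no complaint in 18 mo. — holds.
So (i) is satisfied (T AND T).
(ii) ≤ 18 units — not met.
(iii) no code violations — fails.
(a): T OR F OR F → true.
(i) safety training — not met.
(A) not (food handler cert.) — met.
(B) fee paid — satisfied.
(C) prior license ≥ 7 yr — met.
(ii) = T AND T AND T = true.
(iii) hardship waiver — fails.
(b) = F OR T OR F = true.
(2) = T AND T = true.
Overall: F OR T → true.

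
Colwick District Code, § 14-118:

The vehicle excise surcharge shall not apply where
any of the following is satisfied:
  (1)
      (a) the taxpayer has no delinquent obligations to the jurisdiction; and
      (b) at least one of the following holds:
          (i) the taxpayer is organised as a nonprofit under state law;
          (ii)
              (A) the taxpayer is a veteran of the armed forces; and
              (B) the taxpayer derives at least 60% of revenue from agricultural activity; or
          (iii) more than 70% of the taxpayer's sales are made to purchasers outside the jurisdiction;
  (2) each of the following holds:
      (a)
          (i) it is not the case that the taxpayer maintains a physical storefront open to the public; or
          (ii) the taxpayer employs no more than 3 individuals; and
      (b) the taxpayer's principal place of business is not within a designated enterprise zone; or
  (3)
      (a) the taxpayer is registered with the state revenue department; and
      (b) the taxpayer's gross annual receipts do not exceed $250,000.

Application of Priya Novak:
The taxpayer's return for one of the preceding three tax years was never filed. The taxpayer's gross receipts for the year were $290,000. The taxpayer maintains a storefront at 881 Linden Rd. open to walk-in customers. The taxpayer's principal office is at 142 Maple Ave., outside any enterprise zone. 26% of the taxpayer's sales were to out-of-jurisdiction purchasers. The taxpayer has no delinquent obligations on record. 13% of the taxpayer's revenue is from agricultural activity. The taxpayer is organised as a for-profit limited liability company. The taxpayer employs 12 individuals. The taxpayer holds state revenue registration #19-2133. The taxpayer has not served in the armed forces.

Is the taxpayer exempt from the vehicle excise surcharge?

No — not exempt.

(a) no delinquency — satisfied.
(i) nonprofit — fails.
(A) veteran — fails.
(B) ≥60% agricultural — fails.
(ii) = F AND F = false.
(iii) >70% out-of-jur. sales — fails.
(b): F OR F OR F → false.
(1): T AND F → false.
(i) not (has storefront) — not met.
(ii) ≤ 3 employees — not satisfied.
So (a) is not satisfied (F OR F).
(b) not (in enterprise zone) — holds.
(2): F AND T → false.
(a) state-registered — holds.
(b) receipts ≤ $250,000 — fails.
So (3) is not satisfied (T AND F).
So Overall is not satisfied (F OR F OR F).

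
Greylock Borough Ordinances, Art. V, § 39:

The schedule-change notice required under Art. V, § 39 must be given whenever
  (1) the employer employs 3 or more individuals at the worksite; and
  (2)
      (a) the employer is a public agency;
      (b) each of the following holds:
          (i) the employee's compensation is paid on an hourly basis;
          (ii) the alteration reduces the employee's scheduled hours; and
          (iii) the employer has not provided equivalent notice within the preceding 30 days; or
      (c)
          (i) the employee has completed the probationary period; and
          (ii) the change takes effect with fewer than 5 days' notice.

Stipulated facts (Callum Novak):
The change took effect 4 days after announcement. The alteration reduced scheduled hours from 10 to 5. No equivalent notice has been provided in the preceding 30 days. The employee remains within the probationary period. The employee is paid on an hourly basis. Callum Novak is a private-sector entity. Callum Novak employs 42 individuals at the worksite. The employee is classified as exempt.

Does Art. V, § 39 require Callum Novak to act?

Yes — required.

(1) ≥ 3 at site — holds.
(a) public agency — not satisfied.
(i) hourly-paid — holds.
(ii) hours reduced — met.
(iii) no recent notice — satisfied.
So (b) is satisfied (T AND T AND T).
(i) past probation — not satisfied.
(ii) < 5 days' notice — satisfied.
(c) = F AND T = false.
(2): F OR T OR F → true.
So Overall is satisfied (T AND T).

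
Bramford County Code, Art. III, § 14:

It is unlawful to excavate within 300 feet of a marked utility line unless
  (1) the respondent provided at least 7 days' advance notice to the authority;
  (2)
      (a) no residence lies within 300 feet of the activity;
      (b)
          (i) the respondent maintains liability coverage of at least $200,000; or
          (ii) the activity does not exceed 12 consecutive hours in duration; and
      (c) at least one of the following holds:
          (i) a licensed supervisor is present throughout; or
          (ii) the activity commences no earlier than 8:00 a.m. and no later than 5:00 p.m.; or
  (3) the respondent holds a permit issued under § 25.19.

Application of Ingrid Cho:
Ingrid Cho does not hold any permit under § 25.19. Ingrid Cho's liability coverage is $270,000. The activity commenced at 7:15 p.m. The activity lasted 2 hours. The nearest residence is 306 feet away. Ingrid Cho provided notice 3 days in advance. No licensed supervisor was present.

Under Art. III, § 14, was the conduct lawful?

No — unlawful.

(1) ≥7 days' notice — not met.
(a) no residence in 300 ft — met.
(i) coverage ≥ $200,000 — holds.
(ii) ≤ 12 hrs duration — holds.
(b) = T OR T = true.
(i) supervisor present — not satisfied.
(ii) start within hours — not met.
(c) = F OR F = false.
(2) = T AND T AND F = false.
(3) holds permit — not met.
So Overall is not satisfied (F OR F OR F).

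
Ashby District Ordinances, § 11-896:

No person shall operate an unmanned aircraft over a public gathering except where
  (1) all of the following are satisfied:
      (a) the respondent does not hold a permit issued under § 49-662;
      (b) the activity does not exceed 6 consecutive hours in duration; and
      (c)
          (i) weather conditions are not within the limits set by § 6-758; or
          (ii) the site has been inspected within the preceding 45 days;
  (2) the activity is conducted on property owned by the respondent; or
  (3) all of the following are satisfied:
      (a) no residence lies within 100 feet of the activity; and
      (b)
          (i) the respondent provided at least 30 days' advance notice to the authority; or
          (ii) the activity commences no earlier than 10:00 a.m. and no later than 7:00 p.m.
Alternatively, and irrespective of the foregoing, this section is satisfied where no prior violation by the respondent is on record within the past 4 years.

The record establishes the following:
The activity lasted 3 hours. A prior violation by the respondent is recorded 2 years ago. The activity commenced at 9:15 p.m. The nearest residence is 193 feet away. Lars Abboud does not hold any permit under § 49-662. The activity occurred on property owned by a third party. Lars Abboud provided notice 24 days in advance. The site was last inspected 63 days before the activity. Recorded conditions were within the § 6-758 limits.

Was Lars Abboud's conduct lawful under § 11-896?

(a) not (holds permit) — holds.
(b) ≤ 6 hrs duration — met.
(i) not (weather ok) — not satisfied.
(ii) site inspected — not met.
So (c) is not satisfied (F OR F).
(1) = T AND T AND F = false.
(2) own property — not satisfied.
(a) no residence in 100 ft — satisfied.
(i) ≥30 days' notice — not met.
(ii) start within hours — fails.
(b) = F OR F = false.
(3): T AND F → false.
Overall = F OR F OR F = false.
Exception (no prior violation) — not satisfied.
Result: main false OR exception false → false.

No — unlawful.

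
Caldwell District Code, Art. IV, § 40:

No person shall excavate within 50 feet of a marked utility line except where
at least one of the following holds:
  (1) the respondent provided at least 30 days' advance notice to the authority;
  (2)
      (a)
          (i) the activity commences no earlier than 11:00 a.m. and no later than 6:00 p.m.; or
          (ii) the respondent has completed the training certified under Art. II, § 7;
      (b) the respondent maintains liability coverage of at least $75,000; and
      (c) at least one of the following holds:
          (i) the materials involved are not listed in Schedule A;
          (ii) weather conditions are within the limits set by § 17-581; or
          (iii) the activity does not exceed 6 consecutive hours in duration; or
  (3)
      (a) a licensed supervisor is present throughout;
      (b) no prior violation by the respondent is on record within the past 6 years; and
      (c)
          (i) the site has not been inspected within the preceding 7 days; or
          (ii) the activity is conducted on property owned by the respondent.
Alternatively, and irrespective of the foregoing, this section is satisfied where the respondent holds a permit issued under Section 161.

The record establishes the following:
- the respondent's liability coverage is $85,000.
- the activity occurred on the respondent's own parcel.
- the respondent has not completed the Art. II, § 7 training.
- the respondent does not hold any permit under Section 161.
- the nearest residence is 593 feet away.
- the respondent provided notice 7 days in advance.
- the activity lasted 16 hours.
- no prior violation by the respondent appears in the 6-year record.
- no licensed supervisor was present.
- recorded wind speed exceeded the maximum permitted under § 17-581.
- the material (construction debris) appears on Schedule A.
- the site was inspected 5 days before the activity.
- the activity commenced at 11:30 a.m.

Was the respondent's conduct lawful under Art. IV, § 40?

(1) ≥30 days' notice — fails.
(i) start within hours — holds.
(ii) training certified — fails.
So (a) is satisfied (T OR F).
(b) coverage ≥ $75,000 — met.
(i) not (Schedule A material) — not satisfied.
(ii) weather ok — not satisfied.
(iii) ≤ 6 hrs duration — not satisfied.
(c): F OR F OR F → false.
(2): T AND T AND F → false.
(a) supervisor present — not met.
(b) no prior violation — met.
(i) not (site inspected) — fails.
(ii) own property — satisfied.
So (c) is satisfied (F OR T).
(3) = F AND T AND T = false.
Overall: F OR F OR F → false.
Exception (holds permit) — not satisfied.
Result: main false OR exception false → false.

No — unlawful.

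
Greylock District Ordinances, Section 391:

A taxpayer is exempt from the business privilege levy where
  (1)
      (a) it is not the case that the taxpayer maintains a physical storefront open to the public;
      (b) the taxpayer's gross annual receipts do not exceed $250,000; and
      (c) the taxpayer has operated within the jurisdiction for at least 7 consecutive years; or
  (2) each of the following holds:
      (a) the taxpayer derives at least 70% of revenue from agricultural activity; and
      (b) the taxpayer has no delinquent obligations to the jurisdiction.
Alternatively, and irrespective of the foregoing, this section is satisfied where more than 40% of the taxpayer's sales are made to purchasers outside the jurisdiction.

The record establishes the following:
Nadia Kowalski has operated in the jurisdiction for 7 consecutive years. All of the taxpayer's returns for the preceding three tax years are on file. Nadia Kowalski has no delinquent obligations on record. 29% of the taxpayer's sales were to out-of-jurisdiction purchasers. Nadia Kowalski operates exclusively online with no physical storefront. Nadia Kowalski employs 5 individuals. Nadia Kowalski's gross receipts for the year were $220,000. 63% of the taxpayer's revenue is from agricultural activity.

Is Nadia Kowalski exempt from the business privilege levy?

(a) not (has storefront) — satisfied.
(b) receipts ≤ $250,000 — holds.
(c) ≥ 7 yrs in jurisdiction — met.
(1): T AND T AND T → true.
(a) ≥70% agricultural — not met.
(b) no delinquency — holds.
(2) = F AND T = false.
Overall = T OR F = true.
Exception (>40% out-of-jur. sales) — not satisfied.
Result: main true OR exception false → true.

Yes — exempt.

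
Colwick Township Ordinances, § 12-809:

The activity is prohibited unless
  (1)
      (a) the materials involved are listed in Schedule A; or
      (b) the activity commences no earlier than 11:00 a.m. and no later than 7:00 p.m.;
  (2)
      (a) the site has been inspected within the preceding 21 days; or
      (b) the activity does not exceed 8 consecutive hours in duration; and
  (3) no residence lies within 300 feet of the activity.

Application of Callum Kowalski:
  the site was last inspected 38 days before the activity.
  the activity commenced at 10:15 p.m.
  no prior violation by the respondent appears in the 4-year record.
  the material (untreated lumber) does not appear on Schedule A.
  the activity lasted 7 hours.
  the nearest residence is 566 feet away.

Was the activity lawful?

No — unlawful.

(a) Schedule A material — not satisfied.
(b) start within hours — not satisfied.
So (1) is not satisfied (F OR F).
(a) site inspected — not satisfied.
(b) ≤ 8 hrs duration — satisfied.
(2) = F OR T = true.
(3) no residence in 300 ft — met.
Overall = F AND T AND T = false.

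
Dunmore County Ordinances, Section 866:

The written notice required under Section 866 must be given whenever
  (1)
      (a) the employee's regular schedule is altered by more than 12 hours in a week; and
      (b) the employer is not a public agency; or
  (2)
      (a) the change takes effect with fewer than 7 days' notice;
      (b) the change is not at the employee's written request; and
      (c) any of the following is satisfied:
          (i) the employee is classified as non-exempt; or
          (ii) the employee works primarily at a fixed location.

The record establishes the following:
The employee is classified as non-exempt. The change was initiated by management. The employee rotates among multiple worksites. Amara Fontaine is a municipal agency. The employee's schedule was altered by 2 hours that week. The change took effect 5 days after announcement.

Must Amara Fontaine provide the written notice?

Yes — required.

(a) schedule shift > 12h — not satisfied.
(b) not (public agency) — not satisfied.
So (1) is not satisfied (F AND F).
(a) < 7 days' notice — met.
(b) not employee-requested — satisfied.
(i) non-exempt — met.
(ii) fixed location — not satisfied.
So (c) is satisfied (T OR F).
(2) = T AND T AND T = true.
Overall: F OR T → true.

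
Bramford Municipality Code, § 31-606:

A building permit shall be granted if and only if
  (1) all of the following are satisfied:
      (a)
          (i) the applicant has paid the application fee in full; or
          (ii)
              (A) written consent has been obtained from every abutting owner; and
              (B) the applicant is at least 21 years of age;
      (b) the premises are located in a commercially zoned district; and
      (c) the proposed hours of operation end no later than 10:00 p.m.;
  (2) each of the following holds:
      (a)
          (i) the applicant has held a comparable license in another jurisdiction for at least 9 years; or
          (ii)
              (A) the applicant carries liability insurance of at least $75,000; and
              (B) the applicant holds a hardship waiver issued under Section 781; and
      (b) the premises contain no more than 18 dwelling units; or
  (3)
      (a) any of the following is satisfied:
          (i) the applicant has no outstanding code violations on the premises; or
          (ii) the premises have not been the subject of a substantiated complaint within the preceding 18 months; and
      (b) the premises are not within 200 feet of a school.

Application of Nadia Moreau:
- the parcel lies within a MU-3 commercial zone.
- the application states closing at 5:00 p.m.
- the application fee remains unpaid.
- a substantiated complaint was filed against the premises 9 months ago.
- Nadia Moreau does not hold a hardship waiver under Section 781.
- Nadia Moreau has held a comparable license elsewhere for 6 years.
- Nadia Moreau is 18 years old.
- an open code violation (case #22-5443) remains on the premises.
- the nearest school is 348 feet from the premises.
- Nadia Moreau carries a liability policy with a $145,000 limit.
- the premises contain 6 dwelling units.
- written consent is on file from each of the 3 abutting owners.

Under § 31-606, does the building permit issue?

(i) fee paid — fails.
(A) all abutters consent — met.
(B) age ≥ 21 — not satisfied.
(ii) = T AND F = false.
(a) = F OR F = false.
(b) commercially zoned — holds.
(c) closes by 10 p.m. — holds.
(1) = F AND T AND T = false.
(i) prior license ≥ 9 yr — not satisfied.
(A) insurance ≥ $75,000 — met.
(B) hardship waiver — not met.
So (ii) is not satisfied (T AND F).
So (a) is not satisfied (F OR F).
(b) ≤ 18 units — holds.
So (2) is not satisfied (F AND T).
(i) no code violations — not met.
(ii) no complaint in 18 mo. — fails.
So (a) is not satisfied (F OR F).
(b) ≥200 ft from school — satisfied.
(3) = F AND T = false.
So Overall is not satisfied (F OR F OR F).

No — denied.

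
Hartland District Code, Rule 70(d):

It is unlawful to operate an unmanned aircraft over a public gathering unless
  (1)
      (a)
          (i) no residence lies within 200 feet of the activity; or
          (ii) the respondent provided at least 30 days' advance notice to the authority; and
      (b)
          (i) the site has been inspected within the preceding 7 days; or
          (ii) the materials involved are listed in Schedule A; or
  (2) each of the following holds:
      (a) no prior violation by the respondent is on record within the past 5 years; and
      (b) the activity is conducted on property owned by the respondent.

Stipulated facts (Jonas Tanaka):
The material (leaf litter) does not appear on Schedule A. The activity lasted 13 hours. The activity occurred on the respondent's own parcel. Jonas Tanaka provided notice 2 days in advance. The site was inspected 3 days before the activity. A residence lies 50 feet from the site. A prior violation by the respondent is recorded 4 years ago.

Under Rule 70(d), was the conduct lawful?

(i) no residence in 200 ft — not met.
(ii) ≥30 days' notice — fails.
(a): F OR F → false.
(i) site inspected — met.
(ii) Schedule A material — not satisfied.
So (b) is satisfied (T OR F).
(1): F AND T → false.
(a) no prior violation — not satisfied.
(b) own property — met.
(2): F AND T → false.
Overall = F OR F = false.

No — unlawful.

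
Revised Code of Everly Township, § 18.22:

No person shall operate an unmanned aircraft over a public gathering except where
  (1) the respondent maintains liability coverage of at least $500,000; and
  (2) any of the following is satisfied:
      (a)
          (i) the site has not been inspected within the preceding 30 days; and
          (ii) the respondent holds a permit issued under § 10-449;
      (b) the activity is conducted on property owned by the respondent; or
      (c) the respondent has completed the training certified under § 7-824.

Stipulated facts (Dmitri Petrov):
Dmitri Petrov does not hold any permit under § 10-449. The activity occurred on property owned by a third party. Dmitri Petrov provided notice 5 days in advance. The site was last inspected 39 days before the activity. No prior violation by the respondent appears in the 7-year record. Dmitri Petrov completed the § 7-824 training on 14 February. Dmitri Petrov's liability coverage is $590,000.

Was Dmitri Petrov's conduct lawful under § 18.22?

(1) coverage ≥ $500,000 — holds.
(i) not (site inspected) — satisfied.
(ii) holds permit — fails.
(a) = T AND F = false.
(b) own property — not met.
(c) training certified — met.
So (2) is satisfied (F OR F OR T).
Overall = T AND T = true.

Yes — lawful.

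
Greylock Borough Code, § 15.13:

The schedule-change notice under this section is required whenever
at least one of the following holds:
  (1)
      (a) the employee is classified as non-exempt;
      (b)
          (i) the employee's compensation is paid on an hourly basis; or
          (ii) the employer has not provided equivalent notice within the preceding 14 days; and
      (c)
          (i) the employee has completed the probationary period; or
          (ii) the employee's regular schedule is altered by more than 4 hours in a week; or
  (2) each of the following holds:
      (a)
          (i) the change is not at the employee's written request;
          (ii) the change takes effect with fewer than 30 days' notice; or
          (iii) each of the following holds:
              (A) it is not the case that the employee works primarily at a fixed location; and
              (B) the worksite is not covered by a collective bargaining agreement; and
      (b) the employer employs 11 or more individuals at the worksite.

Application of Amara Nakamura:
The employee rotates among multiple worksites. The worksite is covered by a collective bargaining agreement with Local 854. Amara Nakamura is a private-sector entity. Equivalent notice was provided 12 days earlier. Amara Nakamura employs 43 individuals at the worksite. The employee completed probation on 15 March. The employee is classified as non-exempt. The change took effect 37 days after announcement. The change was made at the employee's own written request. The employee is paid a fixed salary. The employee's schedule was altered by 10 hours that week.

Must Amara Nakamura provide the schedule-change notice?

No — not required.

(a) non-exempt — holds.
(i) hourly-paid — fails.
(ii) no recent notice — not met.
(b) = F OR F = false.
(i) past probation — met.
(ii) schedule shift > 4h — satisfied.
(c) = T OR T = true.
(1) = T AND F AND T = false.
(i) not employee-requested — not satisfied.
(ii) < 30 days' notice — not met.
(A) not (fixed location) — satisfied.
(B) no CBA — fails.
So (iii) is not satisfied (T AND F).
(a): F OR F OR F → false.
(b) ≥ 11 at site — holds.
(2) = F AND T = false.
So Overall is not satisfied (F OR F).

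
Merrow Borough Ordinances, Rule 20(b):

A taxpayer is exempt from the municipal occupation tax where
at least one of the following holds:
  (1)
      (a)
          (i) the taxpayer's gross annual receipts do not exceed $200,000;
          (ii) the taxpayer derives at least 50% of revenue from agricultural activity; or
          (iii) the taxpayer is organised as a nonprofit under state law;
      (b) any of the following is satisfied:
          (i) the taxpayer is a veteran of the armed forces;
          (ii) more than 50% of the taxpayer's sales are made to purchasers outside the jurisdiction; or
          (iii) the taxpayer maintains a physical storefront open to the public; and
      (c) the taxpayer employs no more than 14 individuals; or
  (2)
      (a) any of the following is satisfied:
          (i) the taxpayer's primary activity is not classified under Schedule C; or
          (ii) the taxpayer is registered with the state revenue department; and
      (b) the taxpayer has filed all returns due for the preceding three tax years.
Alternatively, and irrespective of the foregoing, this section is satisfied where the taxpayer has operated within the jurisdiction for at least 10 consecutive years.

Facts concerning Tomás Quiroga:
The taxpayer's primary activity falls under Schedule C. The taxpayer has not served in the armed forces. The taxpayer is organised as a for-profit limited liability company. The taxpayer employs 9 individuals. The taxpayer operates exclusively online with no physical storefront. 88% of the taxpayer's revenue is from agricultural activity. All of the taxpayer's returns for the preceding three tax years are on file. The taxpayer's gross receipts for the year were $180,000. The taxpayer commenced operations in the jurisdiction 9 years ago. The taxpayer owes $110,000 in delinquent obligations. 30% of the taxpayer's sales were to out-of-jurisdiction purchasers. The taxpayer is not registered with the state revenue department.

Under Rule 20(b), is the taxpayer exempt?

(i) receipts ≤ $200,000 — met.
(ii) ≥50% agricultural — met.
(iii) nonprofit — fails.
(a) = T OR T OR F = true.
(i) veteran — not met.
(ii) >50% out-of-jur. sales — fails.
(iii) has storefront — not satisfied.
(b): F OR F OR F → false.
(c) ≤ 14 employees — met.
So (1) is not satisfied (T AND F AND T).
(i) not (Schedule C activity) — not met.
(ii) state-registered — fails.
So (a) is not satisfied (F OR F).
(b) returns current — satisfied.
So (2) is not satisfied (F AND T).
Overall: F OR F → false.
Exception (≥ 10 yrs in jurisdiction) — not satisfied.
Result: main false OR exception false → false.

No — not exempt.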